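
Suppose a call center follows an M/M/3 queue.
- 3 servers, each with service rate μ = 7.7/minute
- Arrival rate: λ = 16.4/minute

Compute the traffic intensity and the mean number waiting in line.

Traffic intensity: ρ = λ/(cμ) = 16.4/(3×7.7) = 0.7100
Since ρ = 0.7100 < 1, system is stable.
Offered load a = λ/μ = cρ = 16.4/7.7 = 2.1299
P₀ = [ Σₙ₌₀^2 aⁿ/n! + a^3/(3!(1-ρ)) ]⁻¹
Σ = a^0/0! + a^1/1! + a^2/2! = 1.00000 + 2.12987 + 2.26817 = 5.3980
a^3/(3!(1-ρ)) = 9.661829/(6 × 0.2900433) = 5.5519
P₀ = 1/(5.39804 + 5.55195) = 0.09132
Lq = P₀·a^3·ρ / (3!(1-ρ)²) = 0.091324 × 9.6618 × 0.70996 / (6 × 0.084125) = 1.2411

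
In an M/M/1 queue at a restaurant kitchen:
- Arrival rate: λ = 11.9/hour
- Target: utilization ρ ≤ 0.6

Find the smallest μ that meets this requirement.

ρ = λ/μ, so μ = λ/ρ
μ ≥ 11.9/0.6 = 19.8333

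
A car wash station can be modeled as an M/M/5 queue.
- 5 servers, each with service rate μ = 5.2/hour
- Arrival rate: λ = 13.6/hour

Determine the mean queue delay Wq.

Traffic intensity: ρ = λ/(cμ) = 13.6/(5×5.2) = 0.5231
Since ρ = 0.5231 < 1, system is stable.
Offered load a = λ/μ = cρ = 13.6/5.2 = 2.6154
P₀ = [ Σₙ₌₀^4 aⁿ/n! + a^5/(5!(1-ρ)) ]⁻¹
Σ = a^0/0! + a^1/1! + a^2/2! + a^3/3! + a^4/4! = 1.00000 + 2.61538 + 3.42012 + 2.98164 + 1.94953 = 11.9667
a^5/(5!(1-ρ)) = 122.3708/(120 × 0.47692) = 2.1382
P₀ = 1/(11.9667 + 2.1382) = 0.07090
Lq = P₀·a^5·ρ / (5!(1-ρ)²) = 0.070897 × 122.3708 × 0.52308 / (120 × 0.22746) = 0.1663
Wq = Lq/λ = 0.1663/13.6 = 0.01223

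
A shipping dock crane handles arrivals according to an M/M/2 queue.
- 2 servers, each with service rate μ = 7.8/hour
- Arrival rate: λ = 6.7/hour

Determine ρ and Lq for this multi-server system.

Traffic intensity: ρ = λ/(cμ) = 6.7/(2×7.8) = 0.4295
Since ρ = 0.4295 < 1, system is stable.
Offered load a = λ/μ = cρ = 6.7/7.8 = 0.8590
P₀ = [ Σₙ₌₀^1 aⁿ/n! + a^2/(2!(1-ρ)) ]⁻¹
Σ = a^0/0! + a^1/1! = 1.0000 + 0.8590 = 1.8590
a^2/(2!(1-ρ)) = 0.7378/(2 × 0.5705) = 0.6466
P₀ = 1/(1.8590 + 0.6466) = 0.3991
Lq = P₀·a^2·ρ / (2!(1-ρ)²) = 0.3991 × 0.7378 × 0.4295 / (2 × 0.3255) = 0.1943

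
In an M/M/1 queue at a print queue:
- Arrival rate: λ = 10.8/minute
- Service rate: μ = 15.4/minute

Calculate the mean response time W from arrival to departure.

First, compute utilization: ρ = λ/μ = 10.8/15.4 = 0.7013
For M/M/1: W = 1/(μ-λ)
W = 1/(15.4-10.8) = 1/4.60
W = 0.2174 minutes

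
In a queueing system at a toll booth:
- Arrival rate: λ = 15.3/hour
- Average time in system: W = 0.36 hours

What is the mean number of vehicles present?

Little's Law: L = λW
L = 15.3 × 0.36 = 5.5080 vehicles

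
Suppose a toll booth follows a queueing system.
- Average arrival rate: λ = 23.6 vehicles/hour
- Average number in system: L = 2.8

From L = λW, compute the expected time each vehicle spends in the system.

Little's Law: L = λW, so W = L/λ
W = 2.8/23.6 = 0.1186 hours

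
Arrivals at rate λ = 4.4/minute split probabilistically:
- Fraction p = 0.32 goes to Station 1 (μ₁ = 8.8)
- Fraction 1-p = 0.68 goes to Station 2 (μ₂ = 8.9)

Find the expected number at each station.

Effective rates: λ₁ = 4.4×0.32 = 1.408, λ₂ = 4.4×0.68 = 2.992
Station 1: ρ₁ = 1.408/8.8 = 0.1600, L₁ = ρ₁/(1-ρ₁) = 0.1600/(1-0.1600) = 0.1905
Station 2: ρ₂ = 2.992/8.9 = 0.33618, L₂ = ρ₂/(1-ρ₂) = 0.33618/(1-0.33618) = 0.5064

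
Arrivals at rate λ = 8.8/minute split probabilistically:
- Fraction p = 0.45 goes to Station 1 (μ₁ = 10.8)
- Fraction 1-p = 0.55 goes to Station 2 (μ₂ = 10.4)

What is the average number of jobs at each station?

Effective rates: λ₁ = 8.8×0.45 = 3.96, λ₂ = 8.8×0.55 = 4.84
Station 1: ρ₁ = 3.96/10.8 = 0.366667, L₁ = ρ₁/(1-ρ₁) = 0.366667/(1-0.366667) = 0.5789
Station 2: ρ₂ = 4.84/10.4 = 0.46538, L₂ = ρ₂/(1-ρ₂) = 0.46538/(1-0.46538) = 0.8705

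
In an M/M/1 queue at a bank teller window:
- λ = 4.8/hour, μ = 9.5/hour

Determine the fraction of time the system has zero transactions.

ρ = λ/μ = 4.8/9.5 = 0.5053
P(0) = 1 - ρ = 1 - 0.5053 = 0.4947
The server is idle 49.47% of the time.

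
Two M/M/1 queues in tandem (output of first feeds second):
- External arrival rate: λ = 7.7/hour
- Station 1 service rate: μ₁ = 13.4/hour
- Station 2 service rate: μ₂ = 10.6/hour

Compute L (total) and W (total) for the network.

By Jackson's theorem, each station behaves as independent M/M/1.
Station 1: ρ₁ = 7.7/13.4 = 0.5746, L₁ = ρ₁/(1-ρ₁) = λ/(μ₁-λ) = 7.7/5.70 = 1.350877
Station 2: ρ₂ = 7.7/10.6 = 0.7264, L₂ = ρ₂/(1-ρ₂) = λ/(μ₂-λ) = 7.7/2.90 = 2.655172
Total: L = L₁ + L₂ = 1.350877 + 2.655172 = 4.0060
W = L/λ = 4.0060/7.7 = 0.5203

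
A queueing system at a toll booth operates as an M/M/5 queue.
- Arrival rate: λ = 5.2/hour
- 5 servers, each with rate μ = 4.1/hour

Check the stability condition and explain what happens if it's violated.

Stability requires ρ = λ/(cμ) < 1
ρ = 5.2/(5 × 4.1) = 5.2/20.50 = 0.2537
Since 0.2537 < 1, the system is STABLE.
The servers are busy 25.37% of the time.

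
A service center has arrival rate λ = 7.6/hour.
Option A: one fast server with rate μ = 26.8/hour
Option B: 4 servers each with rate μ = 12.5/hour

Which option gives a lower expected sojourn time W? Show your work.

Option A: single server μ = 26.8 (M/M/1)
  ρ_A = 7.6/26.8 = 0.2836
  W_A = 1/(μ-λ) = 1/(26.8-7.6) = 1/19.20 = 0.05208

Option B: 4 servers μ = 12.5 (M/M/4)
  ρ_B = λ/(cμ) = 7.6/(4×12.5) = 0.1520
  Offered load a = λ/μ = cρ = 7.6/12.5 = 0.6080
  P₀ = [ Σₙ₌₀^3 aⁿ/n! + a^4/(4!(1-ρ)) ]⁻¹
  Σ = a^0/0! + a^1/1! + a^2/2! + a^3/3! = 1.0000 + 0.6080 + 0.1848 + 0.03746 = 1.8303
  a^4/(4!(1-ρ)) = 0.13665/(24 × 0.84800) = 0.006714
  P₀ = 1/(1.8303 + 0.006714) = 0.5444
  Lq = P₀·a^4·ρ / (4!(1-ρ)²) = 0.544364 × 0.136651 × 0.152000 / (24 × 0.719104) = 0.0006552
  Wq_B = Lq/λ = 0.000655156/7.6 = 0.00008620
  W_B = Wq_B + 1/μ = 0.00008620 + 0.08000 = 0.08009

Since W_A = 0.05208 < W_B = 0.08009, Option A (single fast server) has the shorter time in system.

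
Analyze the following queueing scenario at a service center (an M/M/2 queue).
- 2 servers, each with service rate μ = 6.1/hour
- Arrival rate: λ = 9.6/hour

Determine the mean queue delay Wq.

Traffic intensity: ρ = λ/(cμ) = 9.6/(2×6.1) = 0.7869
Since ρ = 0.7869 < 1, system is stable.
Offered load a = λ/μ = cρ = 9.6/6.1 = 1.5738
P₀ = [ Σₙ₌₀^1 aⁿ/n! + a^2/(2!(1-ρ)) ]⁻¹
Σ = a^0/0! + a^1/1! = 1.0000 + 1.5738 = 2.5738
a^2/(2!(1-ρ)) = 2.47675/(2 × 0.213115) = 5.8108
P₀ = 1/(2.5738 + 5.8108) = 0.1193
Lq = P₀·a^2·ρ / (2!(1-ρ)²) = 0.119266 × 2.47675 × 0.786885 / (2 × 0.0454179) = 2.5589
Wq = Lq/λ = 2.5589/9.6 = 0.2666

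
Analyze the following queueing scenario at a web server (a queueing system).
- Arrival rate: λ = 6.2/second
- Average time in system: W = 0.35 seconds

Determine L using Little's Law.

Little's Law: L = λW
L = 6.2 × 0.35 = 2.1700 requests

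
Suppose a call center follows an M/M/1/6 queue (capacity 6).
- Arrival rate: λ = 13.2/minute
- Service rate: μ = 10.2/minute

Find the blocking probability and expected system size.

ρ = λ/μ = 13.2/10.2 = 1.29412
P₀ = (1-ρ)/(1-ρ^(K+1)) = (1-1.29412)/(1-1.29412^7) = -0.2941/-5.0789 = 0.05791
P_K = P₀×ρ^K = 0.05791 × 1.29412^6 = 0.05791 × 4.6973 = 0.2720
Blocking probability P_6 = 0.2720 (27.20%)
L = ρ[1 - (K+1)ρ^K + Kρ^(K+1)] / [(1-ρ)(1-ρ^(K+1))]
L = 1.29412 × (1 - 7×4.69729 + 6×6.07886) / ((1 - 1.29412) × (1 - 6.07886)) = 3.9783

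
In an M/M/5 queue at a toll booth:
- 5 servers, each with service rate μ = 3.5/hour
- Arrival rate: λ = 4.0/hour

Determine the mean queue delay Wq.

Traffic intensity: ρ = λ/(cμ) = 4.0/(5×3.5) = 0.2286
Since ρ = 0.2286 < 1, system is stable.
Offered load a = λ/μ = cρ = 4.0/3.5 = 1.1429
P₀ = [ Σₙ₌₀^4 aⁿ/n! + a^5/(5!(1-ρ)) ]⁻¹
Σ = a^0/0! + a^1/1! + a^2/2! + a^3/3! + a^4/4! = 1.0000 + 1.1429 + 0.65306 + 0.24879 + 0.071081 = 3.1158
a^5/(5!(1-ρ)) = 1.9497/(120 × 0.7714) = 0.02106
P₀ = 1/(3.1158 + 0.02106) = 0.3188
Lq = P₀·a^5·ρ / (5!(1-ρ)²) = 0.31879 × 1.9497 × 0.22857 / (120 × 0.59510) = 0.001989
Wq = Lq/λ = 0.00198937/4.0 = 0.0004973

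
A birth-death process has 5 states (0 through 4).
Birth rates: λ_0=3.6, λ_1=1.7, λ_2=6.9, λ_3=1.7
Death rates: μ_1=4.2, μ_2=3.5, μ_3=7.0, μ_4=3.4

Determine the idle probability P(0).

Ratios P(n)/P(0) = (λ₀···λₙ₋₁)/(μ₁···μₙ):
P(1)/P(0) = (3.6)/(4.2) = 0.8571
P(2)/P(0) = (3.6×1.7)/(4.2×3.5) = 0.4163
P(3)/P(0) = (3.6×1.7×6.9)/(4.2×3.5×7.0) = 0.4104
P(4)/P(0) = (3.6×1.7×6.9×1.7)/(4.2×3.5×7.0×3.4) = 0.2052

Normalization: ∑ P(n) = 1
P(0) × (1.0000 + 0.8571 + 0.4163 + 0.4104 + 0.2052) = 1
P(0) × 2.8890 = 1
P(0) = 1/2.8890 = 0.3461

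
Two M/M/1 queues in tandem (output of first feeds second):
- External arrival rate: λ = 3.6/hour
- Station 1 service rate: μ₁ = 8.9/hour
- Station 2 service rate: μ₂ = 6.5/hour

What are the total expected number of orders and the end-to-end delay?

By Jackson's theorem, each station behaves as independent M/M/1.
Station 1: ρ₁ = 3.6/8.9 = 0.4045, L₁ = ρ₁/(1-ρ₁) = λ/(μ₁-λ) = 3.6/5.30 = 0.6792
Station 2: ρ₂ = 3.6/6.5 = 0.5538, L₂ = ρ₂/(1-ρ₂) = λ/(μ₂-λ) = 3.6/2.90 = 1.2414
Total: L = L₁ + L₂ = 0.6792 + 1.2414 = 1.9206
W = L/λ = 1.9206/3.6 = 0.5335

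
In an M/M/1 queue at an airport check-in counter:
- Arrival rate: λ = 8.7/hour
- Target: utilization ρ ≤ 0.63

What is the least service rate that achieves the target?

ρ = λ/μ, so μ = λ/ρ
μ ≥ 8.7/0.63 = 13.8095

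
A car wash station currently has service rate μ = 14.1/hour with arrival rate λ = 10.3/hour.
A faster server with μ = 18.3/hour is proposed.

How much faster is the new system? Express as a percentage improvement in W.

System 1: ρ₁ = 10.3/14.1 = 0.7305, W₁ = 1/(14.1-10.3) = 0.26316
System 2: ρ₂ = 10.3/18.3 = 0.5628, W₂ = 1/(18.3-10.3) = 0.12500
Improvement: (W₁-W₂)/W₁ = (0.26316-0.12500)/0.26316 = 52.50%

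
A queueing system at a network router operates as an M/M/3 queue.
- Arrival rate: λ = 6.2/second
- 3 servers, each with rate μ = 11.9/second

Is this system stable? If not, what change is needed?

Stability requires ρ = λ/(cμ) < 1
ρ = 6.2/(3 × 11.9) = 6.2/35.70 = 0.1737
Since 0.1737 < 1, the system is STABLE.
The servers are busy 17.37% of the time.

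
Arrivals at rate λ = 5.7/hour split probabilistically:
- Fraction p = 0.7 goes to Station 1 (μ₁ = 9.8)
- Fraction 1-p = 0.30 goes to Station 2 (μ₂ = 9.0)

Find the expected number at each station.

Effective rates: λ₁ = 5.7×0.7 = 3.99, λ₂ = 5.7×0.30 = 1.71
Station 1: ρ₁ = 3.99/9.8 = 0.40714, L₁ = ρ₁/(1-ρ₁) = 0.40714/(1-0.40714) = 0.6867
Station 2: ρ₂ = 1.71/9.0 = 0.1900, L₂ = ρ₂/(1-ρ₂) = 0.1900/(1-0.1900) = 0.2346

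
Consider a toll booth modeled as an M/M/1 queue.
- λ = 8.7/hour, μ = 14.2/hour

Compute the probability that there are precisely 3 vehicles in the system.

ρ = λ/μ = 8.7/14.2 = 0.6127
P(n) = (1-ρ)ρⁿ
P(3) = (1-0.6127) × 0.6127^3
P(3) = 0.3873 × 0.2300
P(3) = 0.08908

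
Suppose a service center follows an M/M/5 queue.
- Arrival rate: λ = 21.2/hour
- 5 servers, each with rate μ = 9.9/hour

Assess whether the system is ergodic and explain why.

Stability requires ρ = λ/(cμ) < 1
ρ = 21.2/(5 × 9.9) = 21.2/49.50 = 0.4283
Since 0.4283 < 1, the system is STABLE.
The servers are busy 42.83% of the time.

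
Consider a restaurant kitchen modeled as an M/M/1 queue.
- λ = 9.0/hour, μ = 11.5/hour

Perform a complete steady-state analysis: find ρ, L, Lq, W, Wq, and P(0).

Step 1: ρ = λ/μ = 9.0/11.5 = 0.7826
Step 2: L = λ/(μ-λ) = 9.0/2.50 = 3.6000
Step 3: Lq = λ²/(μ(μ-λ)) = 81.00/(11.5×2.50) = 2.8174
Step 4: W = 1/(μ-λ) = 1/2.50 = 0.4000
Step 5: Wq = λ/(μ(μ-λ)) = 9.0/(11.5×2.50) = 0.3130
Step 6: P(0) = 1-ρ = 0.2174
Verify: L = λW = 9.0×0.4000 = 3.6000 ✔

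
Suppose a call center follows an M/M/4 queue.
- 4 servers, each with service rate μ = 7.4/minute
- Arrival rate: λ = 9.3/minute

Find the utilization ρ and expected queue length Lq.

Traffic intensity: ρ = λ/(cμ) = 9.3/(4×7.4) = 0.3142
Since ρ = 0.3142 < 1, system is stable.
Offered load a = λ/μ = cρ = 9.3/7.4 = 1.2568
P₀ = [ Σₙ₌₀^3 aⁿ/n! + a^4/(4!(1-ρ)) ]⁻¹
Σ = a^0/0! + a^1/1! + a^2/2! + a^3/3! = 1.0000 + 1.2568 + 0.7897 + 0.3308 = 3.3773
a^4/(4!(1-ρ)) = 2.4946/(24 × 0.6858) = 0.1516
P₀ = 1/(3.3773 + 0.1516) = 0.2834
Lq = P₀·a^4·ρ / (4!(1-ρ)²) = 0.2834 × 2.4946 × 0.3142 / (24 × 0.4703) = 0.01968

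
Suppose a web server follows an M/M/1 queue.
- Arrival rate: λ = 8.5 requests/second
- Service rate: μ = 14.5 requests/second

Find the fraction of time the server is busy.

Server utilization: ρ = λ/μ
ρ = 8.5/14.5 = 0.5862
The server is busy 58.62% of the time.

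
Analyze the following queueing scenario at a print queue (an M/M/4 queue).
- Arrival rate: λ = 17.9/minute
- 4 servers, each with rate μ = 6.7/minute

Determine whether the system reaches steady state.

Stability requires ρ = λ/(cμ) < 1
ρ = 17.9/(4 × 6.7) = 17.9/26.80 = 0.6679
Since 0.6679 < 1, the system is STABLE.
The servers are busy 66.79% of the time.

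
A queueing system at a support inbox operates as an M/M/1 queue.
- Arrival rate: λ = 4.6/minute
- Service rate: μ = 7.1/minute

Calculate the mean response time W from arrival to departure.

First, compute utilization: ρ = λ/μ = 4.6/7.1 = 0.6479
For M/M/1: W = 1/(μ-λ)
W = 1/(7.1-4.6) = 1/2.50
W = 0.4000 minutes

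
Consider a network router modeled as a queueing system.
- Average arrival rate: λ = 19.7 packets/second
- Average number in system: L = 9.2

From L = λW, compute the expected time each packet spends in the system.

Little's Law: L = λW, so W = L/λ
W = 9.2/19.7 = 0.4670 seconds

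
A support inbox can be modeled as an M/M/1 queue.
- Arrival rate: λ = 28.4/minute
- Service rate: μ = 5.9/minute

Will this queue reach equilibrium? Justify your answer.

Stability requires ρ = λ/(cμ) < 1
ρ = 28.4/(1 × 5.9) = 28.4/5.90 = 4.8136
Since 4.8136 ≥ 1, the system is UNSTABLE.
Queue grows without bound. Need μ > λ = 28.4.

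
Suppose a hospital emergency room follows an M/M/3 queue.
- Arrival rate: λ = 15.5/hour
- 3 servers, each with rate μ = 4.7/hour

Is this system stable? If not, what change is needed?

Stability requires ρ = λ/(cμ) < 1
ρ = 15.5/(3 × 4.7) = 15.5/14.10 = 1.0993
Since 1.0993 ≥ 1, the system is UNSTABLE.
Need c > λ/μ = 15.5/4.7 = 3.30.
Minimum servers needed: c = 4.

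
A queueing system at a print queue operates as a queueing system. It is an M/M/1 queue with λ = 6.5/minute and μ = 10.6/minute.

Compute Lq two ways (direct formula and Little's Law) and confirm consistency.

Method 1 (direct): Lq = λ²/(μ(μ-λ)) = 42.25/(10.6 × 4.10) = 0.9722

Method 2 (Little's Law):
W = 1/(μ-λ) = 1/4.10 = 0.2439024
Wq = W - 1/μ = 0.2439024 - 0.09433962 = 0.149563
Lq = λWq = 6.5 × 0.149563 = 0.9722 ✔ (matches Method 1)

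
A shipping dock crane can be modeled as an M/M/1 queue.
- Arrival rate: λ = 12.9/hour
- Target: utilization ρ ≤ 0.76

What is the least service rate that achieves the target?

ρ = λ/μ, so μ = λ/ρ
μ ≥ 12.9/0.76 = 16.9737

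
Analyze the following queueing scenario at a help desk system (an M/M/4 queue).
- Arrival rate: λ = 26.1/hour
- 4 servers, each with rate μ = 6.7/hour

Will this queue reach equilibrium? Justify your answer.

Stability requires ρ = λ/(cμ) < 1
ρ = 26.1/(4 × 6.7) = 26.1/26.80 = 0.9739
Since 0.9739 < 1, the system is STABLE.
The servers are busy 97.39% of the time.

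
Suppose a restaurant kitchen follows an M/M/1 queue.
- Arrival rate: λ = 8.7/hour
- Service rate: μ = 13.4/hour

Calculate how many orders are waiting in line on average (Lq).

ρ = λ/μ = 8.7/13.4 = 0.6493
For M/M/1: Lq = λ²/(μ(μ-λ))
Lq = 75.69/(13.4 × 4.70)
Lq = 1.2018 orders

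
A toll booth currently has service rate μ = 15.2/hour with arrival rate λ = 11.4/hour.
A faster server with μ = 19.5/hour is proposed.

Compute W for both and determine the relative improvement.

System 1: ρ₁ = 11.4/15.2 = 0.7500, W₁ = 1/(15.2-11.4) = 0.26316
System 2: ρ₂ = 11.4/19.5 = 0.5846, W₂ = 1/(19.5-11.4) = 0.12346
Improvement: (W₁-W₂)/W₁ = (0.26316-0.12346)/0.26316 = 53.09%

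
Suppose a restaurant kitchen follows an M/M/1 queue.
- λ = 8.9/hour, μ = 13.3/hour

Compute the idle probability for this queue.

ρ = λ/μ = 8.9/13.3 = 0.6692
P(0) = 1 - ρ = 1 - 0.6692 = 0.3308
The server is idle 33.08% of the time.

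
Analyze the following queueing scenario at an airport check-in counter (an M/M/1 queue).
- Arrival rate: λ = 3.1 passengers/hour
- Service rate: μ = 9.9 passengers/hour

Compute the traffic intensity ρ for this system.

Server utilization: ρ = λ/μ
ρ = 3.1/9.9 = 0.3131
The server is busy 31.31% of the time.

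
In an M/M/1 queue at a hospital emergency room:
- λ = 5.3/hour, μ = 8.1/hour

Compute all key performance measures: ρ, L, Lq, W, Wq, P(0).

Step 1: ρ = λ/μ = 5.3/8.1 = 0.6543
Step 2: L = λ/(μ-λ) = 5.3/2.80 = 1.8929
Step 3: Lq = λ²/(μ(μ-λ)) = 28.09/(8.1×2.80) = 1.2385
Step 4: W = 1/(μ-λ) = 1/2.80 = 0.357143
Step 5: Wq = λ/(μ(μ-λ)) = 5.3/(8.1×2.80) = 0.2337
Step 6: P(0) = 1-ρ = 0.3457
Verify: L = λW = 5.3×0.357143 = 1.8929 ✔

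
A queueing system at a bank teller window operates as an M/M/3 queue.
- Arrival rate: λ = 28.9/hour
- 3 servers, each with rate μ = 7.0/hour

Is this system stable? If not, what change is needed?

Stability requires ρ = λ/(cμ) < 1
ρ = 28.9/(3 × 7.0) = 28.9/21.00 = 1.3762
Since 1.3762 ≥ 1, the system is UNSTABLE.
Need c > λ/μ = 28.9/7.0 = 4.13.
Minimum servers needed: c = 5.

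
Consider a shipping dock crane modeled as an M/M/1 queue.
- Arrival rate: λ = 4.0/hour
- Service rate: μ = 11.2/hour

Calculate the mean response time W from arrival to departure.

First, compute utilization: ρ = λ/μ = 4.0/11.2 = 0.3571
For M/M/1: W = 1/(μ-λ)
W = 1/(11.2-4.0) = 1/7.20
W = 0.1389 hours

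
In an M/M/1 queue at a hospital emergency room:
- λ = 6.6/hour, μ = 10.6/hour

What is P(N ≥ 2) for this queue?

ρ = λ/μ = 6.6/10.6 = 0.62264
P(N ≥ n) = ρⁿ
P(N ≥ 2) = 0.62264^2
P(N ≥ 2) = 0.3877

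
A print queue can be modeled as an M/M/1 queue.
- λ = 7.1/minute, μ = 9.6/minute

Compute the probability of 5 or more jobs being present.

ρ = λ/μ = 7.1/9.6 = 0.7396
P(N ≥ n) = ρⁿ
P(N ≥ 5) = 0.7396^5
P(N ≥ 5) = 0.2213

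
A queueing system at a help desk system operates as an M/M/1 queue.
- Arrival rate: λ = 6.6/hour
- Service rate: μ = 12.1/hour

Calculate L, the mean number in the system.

ρ = λ/μ = 6.6/12.1 = 0.5455
For M/M/1: L = λ/(μ-λ)
L = 6.6/(12.1-6.6) = 6.6/5.50
L = 1.2000 tickets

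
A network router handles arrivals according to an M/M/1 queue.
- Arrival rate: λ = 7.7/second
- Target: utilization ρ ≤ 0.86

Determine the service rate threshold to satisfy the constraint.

ρ = λ/μ, so μ = λ/ρ
μ ≥ 7.7/0.86 = 8.9535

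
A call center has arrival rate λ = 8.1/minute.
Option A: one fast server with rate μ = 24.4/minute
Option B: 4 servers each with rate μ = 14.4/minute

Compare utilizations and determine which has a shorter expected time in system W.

Option A: single server μ = 24.4 (M/M/1)
  ρ_A = 8.1/24.4 = 0.3320
  W_A = 1/(μ-λ) = 1/(24.4-8.1) = 1/16.30 = 0.06135

Option B: 4 servers μ = 14.4 (M/M/4)
  ρ_B = λ/(cμ) = 8.1/(4×14.4) = 0.1406
  Offered load a = λ/μ = cρ = 8.1/14.4 = 0.5625
  P₀ = [ Σₙ₌₀^3 aⁿ/n! + a^4/(4!(1-ρ)) ]⁻¹
  Σ = a^0/0! + a^1/1! + a^2/2! + a^3/3! = 1.0000 + 0.5625 + 0.1582 + 0.02966 = 1.7504
  a^4/(4!(1-ρ)) = 0.10011/(24 × 0.85938) = 0.004854
  P₀ = 1/(1.7504 + 0.004854) = 0.5697
  Lq = P₀·a^4·ρ / (4!(1-ρ)²) = 0.56973 × 0.10011 × 0.14062 / (24 × 0.73853) = 0.0004525
  Wq_B = Lq/λ = 0.00045253/8.1 = 0.00005587
  W_B = Wq_B + 1/μ = 0.00005587 + 0.06944 = 0.06950

Since W_A = 0.06135 < W_B = 0.06950, Option A (single fast server) has the shorter time in system.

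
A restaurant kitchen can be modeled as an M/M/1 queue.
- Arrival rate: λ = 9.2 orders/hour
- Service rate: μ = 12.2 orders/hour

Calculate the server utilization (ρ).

Server utilization: ρ = λ/μ
ρ = 9.2/12.2 = 0.7541
The server is busy 75.41% of the time.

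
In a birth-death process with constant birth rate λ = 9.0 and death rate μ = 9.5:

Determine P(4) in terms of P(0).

For constant rates: P(n)/P(0) = (λ/μ)^n
P(4)/P(0) = (9.0/9.5)^4 = 0.94737^4 = 0.8055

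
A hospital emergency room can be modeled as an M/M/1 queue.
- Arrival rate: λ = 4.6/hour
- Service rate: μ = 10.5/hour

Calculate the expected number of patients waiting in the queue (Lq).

ρ = λ/μ = 4.6/10.5 = 0.4381
For M/M/1: Lq = λ²/(μ(μ-λ))
Lq = 21.16/(10.5 × 5.90)
Lq = 0.3416 patients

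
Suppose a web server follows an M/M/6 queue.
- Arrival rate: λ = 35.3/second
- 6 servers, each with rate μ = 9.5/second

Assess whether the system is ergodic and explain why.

Stability requires ρ = λ/(cμ) < 1
ρ = 35.3/(6 × 9.5) = 35.3/57.00 = 0.6193
Since 0.6193 < 1, the system is STABLE.
The servers are busy 61.93% of the time.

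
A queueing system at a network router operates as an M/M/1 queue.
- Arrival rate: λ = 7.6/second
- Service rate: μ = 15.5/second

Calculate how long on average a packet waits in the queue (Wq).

First, compute utilization: ρ = λ/μ = 7.6/15.5 = 0.4903
For M/M/1: Wq = λ/(μ(μ-λ))
Wq = 7.6/(15.5 × (15.5-7.6))
Wq = 7.6/(15.5 × 7.90)
Wq = 0.06207 seconds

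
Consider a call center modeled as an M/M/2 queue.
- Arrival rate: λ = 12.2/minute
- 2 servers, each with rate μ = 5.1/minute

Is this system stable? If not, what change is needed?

Stability requires ρ = λ/(cμ) < 1
ρ = 12.2/(2 × 5.1) = 12.2/10.20 = 1.1961
Since 1.1961 ≥ 1, the system is UNSTABLE.
Need c > λ/μ = 12.2/5.1 = 2.39.
Minimum servers needed: c = 3.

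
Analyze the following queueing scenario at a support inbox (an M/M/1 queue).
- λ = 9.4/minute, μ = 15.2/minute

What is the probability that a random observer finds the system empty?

ρ = λ/μ = 9.4/15.2 = 0.6184
P(0) = 1 - ρ = 1 - 0.6184 = 0.3816
The server is idle 38.16% of the time.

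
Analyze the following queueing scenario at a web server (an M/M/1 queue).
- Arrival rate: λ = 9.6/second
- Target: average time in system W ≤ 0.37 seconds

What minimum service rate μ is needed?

For M/M/1: W = 1/(μ-λ)
Need W ≤ 0.37, so 1/(μ-λ) ≤ 0.37
μ - λ ≥ 1/0.37 = 2.7027
μ ≥ 9.6 + 2.7027 = 12.3027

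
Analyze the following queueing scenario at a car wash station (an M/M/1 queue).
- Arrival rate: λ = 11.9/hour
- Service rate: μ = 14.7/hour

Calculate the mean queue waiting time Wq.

First, compute utilization: ρ = λ/μ = 11.9/14.7 = 0.8095
For M/M/1: Wq = λ/(μ(μ-λ))
Wq = 11.9/(14.7 × (14.7-11.9))
Wq = 11.9/(14.7 × 2.80)
Wq = 0.2891 hours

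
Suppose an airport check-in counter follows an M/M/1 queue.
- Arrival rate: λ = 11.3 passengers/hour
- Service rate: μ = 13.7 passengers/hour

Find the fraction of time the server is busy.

Server utilization: ρ = λ/μ
ρ = 11.3/13.7 = 0.8248
The server is busy 82.48% of the time.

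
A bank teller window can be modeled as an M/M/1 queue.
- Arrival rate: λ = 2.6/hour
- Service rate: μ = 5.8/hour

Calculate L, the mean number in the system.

ρ = λ/μ = 2.6/5.8 = 0.4483
For M/M/1: L = λ/(μ-λ)
L = 2.6/(5.8-2.6) = 2.6/3.20
L = 0.8125 transactions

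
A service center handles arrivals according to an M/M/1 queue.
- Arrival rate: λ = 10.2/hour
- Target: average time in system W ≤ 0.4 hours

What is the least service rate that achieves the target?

For M/M/1: W = 1/(μ-λ)
Need W ≤ 0.4, so 1/(μ-λ) ≤ 0.4
μ - λ ≥ 1/0.4 = 2.5000
μ ≥ 10.2 + 2.5000 = 12.7000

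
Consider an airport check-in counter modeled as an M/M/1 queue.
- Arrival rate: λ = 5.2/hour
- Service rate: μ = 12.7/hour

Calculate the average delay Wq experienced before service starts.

First, compute utilization: ρ = λ/μ = 5.2/12.7 = 0.4094
For M/M/1: Wq = λ/(μ(μ-λ))
Wq = 5.2/(12.7 × (12.7-5.2))
Wq = 5.2/(12.7 × 7.50)
Wq = 0.05459 hours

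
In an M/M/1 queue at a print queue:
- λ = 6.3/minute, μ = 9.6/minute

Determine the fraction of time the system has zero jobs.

ρ = λ/μ = 6.3/9.6 = 0.6562
P(0) = 1 - ρ = 1 - 0.6562 = 0.3438
The server is idle 34.38% of the time.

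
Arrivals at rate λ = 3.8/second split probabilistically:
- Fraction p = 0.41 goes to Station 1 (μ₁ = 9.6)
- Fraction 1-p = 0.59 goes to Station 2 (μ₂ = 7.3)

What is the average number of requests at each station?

Effective rates: λ₁ = 3.8×0.41 = 1.558, λ₂ = 3.8×0.59 = 2.242
Station 1: ρ₁ = 1.558/9.6 = 0.1623, L₁ = ρ₁/(1-ρ₁) = 0.1623/(1-0.1623) = 0.1937
Station 2: ρ₂ = 2.242/7.3 = 0.30712, L₂ = ρ₂/(1-ρ₂) = 0.30712/(1-0.30712) = 0.4433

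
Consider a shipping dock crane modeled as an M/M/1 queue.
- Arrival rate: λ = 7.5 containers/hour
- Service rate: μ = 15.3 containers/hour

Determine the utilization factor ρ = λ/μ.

Server utilization: ρ = λ/μ
ρ = 7.5/15.3 = 0.4902
The server is busy 49.02% of the time.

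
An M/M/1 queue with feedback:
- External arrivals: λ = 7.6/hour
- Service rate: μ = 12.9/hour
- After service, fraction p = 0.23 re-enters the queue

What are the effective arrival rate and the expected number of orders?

Effective arrival rate: λ_eff = λ/(1-p) = 7.6/(1-0.23) = 7.6/0.77 = 9.87013
ρ = λ_eff/μ = 9.87013/12.9 = 0.765126
L = ρ/(1-ρ) = 0.765126/(1-0.765126) = 3.2576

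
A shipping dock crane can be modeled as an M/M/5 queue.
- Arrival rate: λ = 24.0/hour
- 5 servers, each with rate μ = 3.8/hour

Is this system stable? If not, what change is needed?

Stability requires ρ = λ/(cμ) < 1
ρ = 24.0/(5 × 3.8) = 24.0/19.00 = 1.2632
Since 1.2632 ≥ 1, the system is UNSTABLE.
Need c > λ/μ = 24.0/3.8 = 6.32.
Minimum servers needed: c = 7.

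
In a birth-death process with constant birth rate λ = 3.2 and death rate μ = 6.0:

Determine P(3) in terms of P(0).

For constant rates: P(n)/P(0) = (λ/μ)^n
P(3)/P(0) = (3.2/6.0)^3 = 0.5333^3 = 0.1517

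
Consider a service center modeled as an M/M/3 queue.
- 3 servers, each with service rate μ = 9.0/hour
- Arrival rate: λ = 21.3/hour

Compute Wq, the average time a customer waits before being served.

Traffic intensity: ρ = λ/(cμ) = 21.3/(3×9.0) = 0.7889
Since ρ = 0.7889 < 1, system is stable.
Offered load a = λ/μ = cρ = 21.3/9.0 = 2.3667
P₀ = [ Σₙ₌₀^2 aⁿ/n! + a^3/(3!(1-ρ)) ]⁻¹
Σ = a^0/0! + a^1/1! + a^2/2! = 1.00000 + 2.36667 + 2.80056 = 6.1672
a^3/(3!(1-ρ)) = 13.25596/(6 × 0.2111111) = 10.4652
P₀ = 1/(6.1672 + 10.4652) = 0.06012
Lq = P₀·a^3·ρ / (3!(1-ρ)²) = 0.060123 × 13.2560 × 0.78889 / (6 × 0.044568) = 2.3512
Wq = Lq/λ = 2.3512/21.3 = 0.1104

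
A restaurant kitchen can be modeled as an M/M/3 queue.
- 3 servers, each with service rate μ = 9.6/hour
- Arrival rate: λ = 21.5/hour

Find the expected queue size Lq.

Traffic intensity: ρ = λ/(cμ) = 21.5/(3×9.6) = 0.7465
Since ρ = 0.7465 < 1, system is stable.
Offered load a = λ/μ = cρ = 21.5/9.6 = 2.2396
P₀ = [ Σₙ₌₀^2 aⁿ/n! + a^3/(3!(1-ρ)) ]⁻¹
Σ = a^0/0! + a^1/1! + a^2/2! = 1.0000 + 2.2396 + 2.5079 = 5.7475
a^3/(3!(1-ρ)) = 11.2332/(6 × 0.253472) = 7.3862
P₀ = 1/(5.7475 + 7.3862) = 0.07614
Lq = P₀·a^3·ρ / (3!(1-ρ)²) = 0.07614039 × 11.23315 × 0.7465278 / (6 × 0.06424817) = 1.6563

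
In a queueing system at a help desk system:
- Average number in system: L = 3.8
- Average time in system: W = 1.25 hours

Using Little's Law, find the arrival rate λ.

Little's Law: L = λW, so λ = L/W
λ = 3.8/1.25 = 3.0400 tickets/hour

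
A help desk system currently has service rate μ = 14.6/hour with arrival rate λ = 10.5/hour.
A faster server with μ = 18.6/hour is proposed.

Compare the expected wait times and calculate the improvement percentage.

System 1: ρ₁ = 10.5/14.6 = 0.7192, W₁ = 1/(14.6-10.5) = 0.24390
System 2: ρ₂ = 10.5/18.6 = 0.5645, W₂ = 1/(18.6-10.5) = 0.12346
Improvement: (W₁-W₂)/W₁ = (0.24390-0.12346)/0.24390 = 49.38%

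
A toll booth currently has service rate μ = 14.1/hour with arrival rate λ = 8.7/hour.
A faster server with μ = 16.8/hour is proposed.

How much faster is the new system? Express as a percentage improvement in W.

System 1: ρ₁ = 8.7/14.1 = 0.6170, W₁ = 1/(14.1-8.7) = 0.18519
System 2: ρ₂ = 8.7/16.8 = 0.5179, W₂ = 1/(16.8-8.7) = 0.12346
Improvement: (W₁-W₂)/W₁ = (0.18519-0.12346)/0.18519 = 33.33%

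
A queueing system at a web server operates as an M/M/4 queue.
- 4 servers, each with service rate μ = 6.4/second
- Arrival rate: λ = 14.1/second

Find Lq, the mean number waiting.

Traffic intensity: ρ = λ/(cμ) = 14.1/(4×6.4) = 0.5508
Since ρ = 0.5508 < 1, system is stable.
Offered load a = λ/μ = cρ = 14.1/6.4 = 2.2031
P₀ = [ Σₙ₌₀^3 aⁿ/n! + a^4/(4!(1-ρ)) ]⁻¹
Σ = a^0/0! + a^1/1! + a^2/2! + a^3/3! = 1.0000 + 2.2031 + 2.4269 + 1.7822 = 7.4122
a^4/(4!(1-ρ)) = 23.5590/(24 × 0.44922) = 2.1852
P₀ = 1/(7.4122 + 2.1852) = 0.1042
Lq = P₀·a^4·ρ / (4!(1-ρ)²) = 0.1042 × 23.5590 × 0.5508 / (24 × 0.2018) = 0.2792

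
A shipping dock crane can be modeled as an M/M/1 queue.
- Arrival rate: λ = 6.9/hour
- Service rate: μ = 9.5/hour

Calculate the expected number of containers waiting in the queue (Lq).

ρ = λ/μ = 6.9/9.5 = 0.7263
For M/M/1: Lq = λ²/(μ(μ-λ))
Lq = 47.61/(9.5 × 2.60)
Lq = 1.9275 containers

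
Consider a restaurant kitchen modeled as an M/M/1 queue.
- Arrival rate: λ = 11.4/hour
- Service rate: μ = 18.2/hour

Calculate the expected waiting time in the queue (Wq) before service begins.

First, compute utilization: ρ = λ/μ = 11.4/18.2 = 0.6264
For M/M/1: Wq = λ/(μ(μ-λ))
Wq = 11.4/(18.2 × (18.2-11.4))
Wq = 11.4/(18.2 × 6.80)
Wq = 0.09211 hours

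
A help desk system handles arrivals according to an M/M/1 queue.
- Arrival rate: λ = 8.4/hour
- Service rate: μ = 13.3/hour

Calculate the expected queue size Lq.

ρ = λ/μ = 8.4/13.3 = 0.6316
For M/M/1: Lq = λ²/(μ(μ-λ))
Lq = 70.56/(13.3 × 4.90)
Lq = 1.0827 tickets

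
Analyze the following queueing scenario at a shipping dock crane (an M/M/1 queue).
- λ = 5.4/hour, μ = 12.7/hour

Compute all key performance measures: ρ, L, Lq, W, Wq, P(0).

Step 1: ρ = λ/μ = 5.4/12.7 = 0.4252
Step 2: L = λ/(μ-λ) = 5.4/7.30 = 0.7397
Step 3: Lq = λ²/(μ(μ-λ)) = 29.16/(12.7×7.30) = 0.3145
Step 4: W = 1/(μ-λ) = 1/7.30 = 0.13699
Step 5: Wq = λ/(μ(μ-λ)) = 5.4/(12.7×7.30) = 0.05825
Step 6: P(0) = 1-ρ = 0.5748
Verify: L = λW = 5.4×0.13699 = 0.7397 ✔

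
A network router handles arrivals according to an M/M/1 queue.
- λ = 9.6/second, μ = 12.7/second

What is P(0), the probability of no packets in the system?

ρ = λ/μ = 9.6/12.7 = 0.7559
P(0) = 1 - ρ = 1 - 0.7559 = 0.2441
The server is idle 24.41% of the time.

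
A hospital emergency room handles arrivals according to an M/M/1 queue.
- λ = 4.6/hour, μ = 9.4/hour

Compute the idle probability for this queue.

ρ = λ/μ = 4.6/9.4 = 0.4894
P(0) = 1 - ρ = 1 - 0.4894 = 0.5106
The server is idle 51.06% of the time.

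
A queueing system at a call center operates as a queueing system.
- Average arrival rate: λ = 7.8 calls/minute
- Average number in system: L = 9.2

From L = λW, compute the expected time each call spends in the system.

Little's Law: L = λW, so W = L/λ
W = 9.2/7.8 = 1.1795 minutes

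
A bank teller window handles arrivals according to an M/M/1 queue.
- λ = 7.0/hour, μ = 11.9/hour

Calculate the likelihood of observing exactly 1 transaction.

ρ = λ/μ = 7.0/11.9 = 0.5882
P(n) = (1-ρ)ρⁿ
P(1) = (1-0.5882) × 0.5882^1
P(1) = 0.4118 × 0.5882
P(1) = 0.2422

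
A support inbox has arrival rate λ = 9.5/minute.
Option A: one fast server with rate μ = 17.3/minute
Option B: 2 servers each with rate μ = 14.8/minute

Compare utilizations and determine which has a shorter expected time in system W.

Option A: single server μ = 17.3 (M/M/1)
  ρ_A = 9.5/17.3 = 0.5491
  W_A = 1/(μ-λ) = 1/(17.3-9.5) = 1/7.80 = 0.1282

Option B: 2 servers μ = 14.8 (M/M/2)
  ρ_B = λ/(cμ) = 9.5/(2×14.8) = 0.3209
  Offered load a = λ/μ = cρ = 9.5/14.8 = 0.6419
  P₀ = [ Σₙ₌₀^1 aⁿ/n! + a^2/(2!(1-ρ)) ]⁻¹
  Σ = a^0/0! + a^1/1! = 1.0000 + 0.6419 = 1.6419
  a^2/(2!(1-ρ)) = 0.41203/(2 × 0.67905) = 0.3034
  P₀ = 1/(1.6419 + 0.3034) = 0.5141
  Lq = P₀·a^2·ρ / (2!(1-ρ)²) = 0.51407 × 0.41203 × 0.32095 / (2 × 0.46111) = 0.07371
  Wq_B = Lq/λ = 0.07371/9.5 = 0.007759
  W_B = Wq_B + 1/μ = 0.007759 + 0.06757 = 0.07533

Since W_B = 0.07533 < W_A = 0.1282, Option B (multiple servers) has the shorter time in system.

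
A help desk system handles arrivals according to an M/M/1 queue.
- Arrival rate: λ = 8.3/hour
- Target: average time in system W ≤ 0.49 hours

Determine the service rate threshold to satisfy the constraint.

For M/M/1: W = 1/(μ-λ)
Need W ≤ 0.49, so 1/(μ-λ) ≤ 0.49
μ - λ ≥ 1/0.49 = 2.0408
μ ≥ 8.3 + 2.0408 = 10.3408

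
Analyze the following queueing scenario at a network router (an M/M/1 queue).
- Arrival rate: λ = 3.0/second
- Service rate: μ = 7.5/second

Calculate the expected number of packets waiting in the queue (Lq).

ρ = λ/μ = 3.0/7.5 = 0.4000
For M/M/1: Lq = λ²/(μ(μ-λ))
Lq = 9.00/(7.5 × 4.50)
Lq = 0.2667 packets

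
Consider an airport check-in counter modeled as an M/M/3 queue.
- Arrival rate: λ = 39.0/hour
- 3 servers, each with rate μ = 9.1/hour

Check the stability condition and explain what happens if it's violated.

Stability requires ρ = λ/(cμ) < 1
ρ = 39.0/(3 × 9.1) = 39.0/27.30 = 1.4286
Since 1.4286 ≥ 1, the system is UNSTABLE.
Need c > λ/μ = 39.0/9.1 = 4.29.
Minimum servers needed: c = 5.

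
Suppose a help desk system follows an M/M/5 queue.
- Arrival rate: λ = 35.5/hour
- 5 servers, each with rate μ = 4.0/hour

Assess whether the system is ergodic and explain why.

Stability requires ρ = λ/(cμ) < 1
ρ = 35.5/(5 × 4.0) = 35.5/20.00 = 1.7750
Since 1.7750 ≥ 1, the system is UNSTABLE.
Need c > λ/μ = 35.5/4.0 = 8.88.
Minimum servers needed: c = 9.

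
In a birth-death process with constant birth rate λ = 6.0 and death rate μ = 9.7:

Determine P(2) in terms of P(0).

For constant rates: P(n)/P(0) = (λ/μ)^n
P(2)/P(0) = (6.0/9.7)^2 = 0.61856^2 = 0.3826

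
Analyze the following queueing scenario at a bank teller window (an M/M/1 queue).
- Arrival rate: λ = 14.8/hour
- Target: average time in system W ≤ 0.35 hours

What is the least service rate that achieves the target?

For M/M/1: W = 1/(μ-λ)
Need W ≤ 0.35, so 1/(μ-λ) ≤ 0.35
μ - λ ≥ 1/0.35 = 2.8571
μ ≥ 14.8 + 2.8571 = 17.6571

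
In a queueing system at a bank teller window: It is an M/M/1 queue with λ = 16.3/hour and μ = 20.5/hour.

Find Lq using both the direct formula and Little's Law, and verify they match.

Method 1 (direct): Lq = λ²/(μ(μ-λ)) = 265.69/(20.5 × 4.20) = 3.0858

Method 2 (Little's Law):
W = 1/(μ-λ) = 1/4.20 = 0.238095
Wq = W - 1/μ = 0.238095 - 0.0487805 = 0.18931
Lq = λWq = 16.3 × 0.18931 = 3.0858 ✔ (matches Method 1)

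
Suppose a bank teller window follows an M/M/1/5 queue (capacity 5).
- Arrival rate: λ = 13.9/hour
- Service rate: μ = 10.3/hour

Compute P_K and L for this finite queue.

ρ = λ/μ = 13.9/10.3 = 1.34951
P₀ = (1-ρ)/(1-ρ^(K+1)) = (1-1.34951)/(1-1.34951^6) = -0.3495/-5.0403 = 0.06934
P_K = P₀×ρ^K = 0.06934 × 1.34951^5 = 0.06934 × 4.4759 = 0.3104
Blocking probability P_5 = 0.3104 (31.04%)
L = ρ[1 - (K+1)ρ^K + Kρ^(K+1)] / [(1-ρ)(1-ρ^(K+1))]
L = 1.34951 × (1 - 6×4.47590 + 5×6.04027) / ((1 - 1.34951) × (1 - 6.04027)) = 3.3293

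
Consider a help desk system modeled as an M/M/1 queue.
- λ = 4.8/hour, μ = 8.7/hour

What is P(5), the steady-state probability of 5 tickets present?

ρ = λ/μ = 4.8/8.7 = 0.55172
P(n) = (1-ρ)ρⁿ
P(5) = (1-0.55172) × 0.55172^5
P(5) = 0.4483 × 0.05112
P(5) = 0.02292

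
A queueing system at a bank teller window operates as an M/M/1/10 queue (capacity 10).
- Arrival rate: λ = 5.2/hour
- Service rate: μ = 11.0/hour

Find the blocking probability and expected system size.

ρ = λ/μ = 5.2/11.0 = 0.472727
P₀ = (1-ρ)/(1-ρ^(K+1)) = (1-0.472727)/(1-0.472727^11) = 0.52727/0.99974 = 0.5274
P_K = P₀×ρ^K = 0.5274 × 0.472727^10 = 0.5274 × 0.0005573 = 0.0002939
Blocking probability P_10 = 0.0002939 (0.02939%)
L = ρ[1 - (K+1)ρ^K + Kρ^(K+1)] / [(1-ρ)(1-ρ^(K+1))]
L = 0.472727 × (1 - 11×0.0005573 + 10×0.0002635) / ((1 - 0.472727) × (1 - 0.0002635)) = 0.8937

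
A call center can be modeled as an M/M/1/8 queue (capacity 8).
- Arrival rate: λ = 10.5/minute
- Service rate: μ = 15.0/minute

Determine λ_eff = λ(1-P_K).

ρ = λ/μ = 10.5/15.0 = 0.7000
P₀ = (1-ρ)/(1-ρ^(K+1)) = (1-0.7000)/(1-0.7000^9) = 0.3000/0.9596 = 0.3126
P_K = P₀×ρ^K = 0.3126 × 0.7000^8 = 0.3126 × 0.05765 = 0.01802
λ_eff = λ(1-P_K) = 10.5 × (1 - 0.01802) = 10.5 × 0.98198 = 10.3108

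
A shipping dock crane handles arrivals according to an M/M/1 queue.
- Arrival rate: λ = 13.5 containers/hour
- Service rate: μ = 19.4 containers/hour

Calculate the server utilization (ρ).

Server utilization: ρ = λ/μ
ρ = 13.5/19.4 = 0.6959
The server is busy 69.59% of the time.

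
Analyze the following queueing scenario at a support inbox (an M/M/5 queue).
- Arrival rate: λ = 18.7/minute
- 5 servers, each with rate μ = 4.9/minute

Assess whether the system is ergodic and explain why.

Stability requires ρ = λ/(cμ) < 1
ρ = 18.7/(5 × 4.9) = 18.7/24.50 = 0.7633
Since 0.7633 < 1, the system is STABLE.
The servers are busy 76.33% of the time.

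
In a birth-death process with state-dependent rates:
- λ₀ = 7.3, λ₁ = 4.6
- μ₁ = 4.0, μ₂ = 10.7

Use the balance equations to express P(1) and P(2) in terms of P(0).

Balance equations:
State 0: λ₀P₀ = μ₁P₁ → P₁ = (λ₀/μ₁)P₀ = (7.3/4.0)P₀ = 1.8250P₀
State 1: P₂ = (λ₀λ₁)/(μ₁μ₂)P₀ = (7.3×4.6)/(4.0×10.7)P₀ = 0.7846P₀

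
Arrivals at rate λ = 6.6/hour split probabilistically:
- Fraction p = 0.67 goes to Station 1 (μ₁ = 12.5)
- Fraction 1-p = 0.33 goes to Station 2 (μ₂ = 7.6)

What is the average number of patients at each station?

Effective rates: λ₁ = 6.6×0.67 = 4.422, λ₂ = 6.6×0.33 = 2.178
Station 1: ρ₁ = 4.422/12.5 = 0.35376, L₁ = ρ₁/(1-ρ₁) = 0.35376/(1-0.35376) = 0.5474
Station 2: ρ₂ = 2.178/7.6 = 0.2866, L₂ = ρ₂/(1-ρ₂) = 0.2866/(1-0.2866) = 0.4017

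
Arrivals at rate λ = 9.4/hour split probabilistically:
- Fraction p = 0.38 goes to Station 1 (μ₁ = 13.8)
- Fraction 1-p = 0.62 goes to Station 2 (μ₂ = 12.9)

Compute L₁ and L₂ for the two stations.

Effective rates: λ₁ = 9.4×0.38 = 3.572, λ₂ = 9.4×0.62 = 5.828
Station 1: ρ₁ = 3.572/13.8 = 0.2588, L₁ = ρ₁/(1-ρ₁) = 0.2588/(1-0.2588) = 0.3492
Station 2: ρ₂ = 5.828/12.9 = 0.45178, L₂ = ρ₂/(1-ρ₂) = 0.45178/(1-0.45178) = 0.8241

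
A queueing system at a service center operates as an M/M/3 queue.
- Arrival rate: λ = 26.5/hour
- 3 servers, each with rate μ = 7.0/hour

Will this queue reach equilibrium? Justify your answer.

Stability requires ρ = λ/(cμ) < 1
ρ = 26.5/(3 × 7.0) = 26.5/21.00 = 1.2619
Since 1.2619 ≥ 1, the system is UNSTABLE.
Need c > λ/μ = 26.5/7.0 = 3.79.
Minimum servers needed: c = 4.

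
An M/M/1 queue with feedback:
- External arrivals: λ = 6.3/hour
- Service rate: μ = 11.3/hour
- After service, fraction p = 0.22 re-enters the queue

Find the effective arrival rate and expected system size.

Effective arrival rate: λ_eff = λ/(1-p) = 6.3/(1-0.22) = 6.3/0.78 = 8.07692
ρ = λ_eff/μ = 8.07692/11.3 = 0.714772
L = ρ/(1-ρ) = 0.714772/(1-0.714772) = 2.5060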